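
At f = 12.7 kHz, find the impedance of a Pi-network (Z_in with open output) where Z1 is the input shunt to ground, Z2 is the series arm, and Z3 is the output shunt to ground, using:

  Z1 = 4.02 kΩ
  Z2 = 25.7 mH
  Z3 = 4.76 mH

Step 1 — Angular frequency: ω = 2π·f = 2π·1.27e+04 = 7.98e+04 rad/s.
Step 2 — Component impedances:
  Z1: Z = R = 4020 Ω
  Z2: Z = jωL = j·7.98e+04·0.0257 = 0 + j2051 Ω
  Z3: Z = jωL = j·7.98e+04·0.00476 = 0 + j379.8 Ω
Step 3 — With open output, the series arm Z2 and the output shunt Z3 appear in series to ground: Z2 + Z3 = 0 + j2431 Ω.
Step 4 — Parallel with input shunt Z1: Z_in = Z1 || (Z2 + Z3) = 1076 + j1780 Ω = 2080∠58.8° Ω.

Z = 1076 + j1780 Ω = 2080∠58.8° Ω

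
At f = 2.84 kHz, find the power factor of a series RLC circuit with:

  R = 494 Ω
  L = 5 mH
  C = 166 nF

Step 1 — Angular frequency: ω = 2π·f = 2π·2840 = 1.784e+04 rad/s.
Step 2 — Component impedances:
  R: Z = R = 494 Ω
  L: Z = jωL = j·1.784e+04·0.005 = 0 + j89.22 Ω
  C: Z = 1/(jωC) = -j/(ω·C) = 0 - j337.6 Ω
Step 3 — Series combination: Z_total = R + L + C = 494 - j248.4 Ω = 552.9∠-26.7° Ω.
Step 4 — Power factor: PF = cos(φ) = Re(Z)/|Z| = 494/552.92 = 0.8934.
Step 5 — Type: Im(Z) = -248.4 ⇒ leading (phase φ = -26.7°).

PF = 0.8934 (leading, φ = -26.7°)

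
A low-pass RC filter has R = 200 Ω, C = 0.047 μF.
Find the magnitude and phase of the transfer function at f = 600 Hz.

Step 1 — Angular frequency: ω = 2π·600 = 3770 rad/s.
Step 2 — Transfer function: H(jω) = 1/(1 + jωRC).
Step 3 — Denominator: 1 + jωRC = 1 + j·3770·200·4.7e-08 = 1 + j0.03544.
Step 4 — H = 0.9987 - j0.03539.
Step 5 — Magnitude: |H| = 0.9994 (-0.0 dB); phase: φ = -2.0°.

|H| = 0.9994 (-0.0 dB), φ = -2.0°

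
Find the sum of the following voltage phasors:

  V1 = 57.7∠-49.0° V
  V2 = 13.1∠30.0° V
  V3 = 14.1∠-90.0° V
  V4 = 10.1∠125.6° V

Step 1 — Convert each phasor to rectangular form:
  V1 = 57.7·(cos(-49.0°) + j·sin(-49.0°)) = 37.85 - j43.55 V
  V2 = 13.1·(cos(30.0°) + j·sin(30.0°)) = 11.34 + j6.55 V
  V3 = 14.1·(cos(-90.0°) + j·sin(-90.0°)) = 0 - j14.1 V
  V4 = 10.1·(cos(125.6°) + j·sin(125.6°)) = -5.879 + j8.212 V
Step 2 — Sum components: V_total = 43.32 - j42.88 V.
Step 3 — Convert to polar: |V_total| = 60.96 V, ∠V_total = -44.7°.

V_total = 60.96∠-44.7° V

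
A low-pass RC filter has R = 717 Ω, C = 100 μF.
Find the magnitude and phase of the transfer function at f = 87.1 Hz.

Step 1 — Angular frequency: ω = 2π·87.1 = 547.3 rad/s.
Step 2 — Transfer function: H(jω) = 1/(1 + jωRC).
Step 3 — Denominator: 1 + jωRC = 1 + j·547.3·717·0.0001 = 1 + j39.24.
Step 4 — H = 0.0006491 - j0.02547.
Step 5 — Magnitude: |H| = 0.02548 (-31.9 dB); phase: φ = -88.5°.

|H| = 0.02548 (-31.9 dB), φ = -88.5°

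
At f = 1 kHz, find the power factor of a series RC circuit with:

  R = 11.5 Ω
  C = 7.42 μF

Step 1 — Angular frequency: ω = 2π·f = 2π·1000 = 6283 rad/s.
Step 2 — Component impedances:
  R: Z = R = 11.5 Ω
  C: Z = 1/(jωC) = -j/(ω·C) = 0 - j21.45 Ω
Step 3 — Series combination: Z_total = R + C = 11.5 - j21.45 Ω = 24.34∠-61.8° Ω.
Step 4 — Power factor: PF = cos(φ) = Re(Z)/|Z| = 11.5/24.34 = 0.4725.
Step 5 — Type: Im(Z) = -21.45 ⇒ leading (phase φ = -61.8°).

PF = 0.4725 (leading, φ = -61.8°)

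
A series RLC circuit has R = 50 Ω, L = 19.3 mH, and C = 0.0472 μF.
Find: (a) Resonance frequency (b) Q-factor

Step 1 — Resonance condition Im(Z)=0 gives ω₀ = 1/√(LC).
Step 2 — ω₀ = 1/√(0.0193·4.72e-08) = 3.313e+04 rad/s.
Step 3 — f₀ = ω₀/(2π) = 5273 Hz.
Step 4 — Series Q: Q = ω₀L/R = 3.313e+04·0.0193/50 = 12.79.

(a) f₀ = 5273 Hz  (b) Q = 12.79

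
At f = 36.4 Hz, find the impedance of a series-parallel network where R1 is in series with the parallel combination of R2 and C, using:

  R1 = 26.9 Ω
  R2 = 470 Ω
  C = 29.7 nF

Step 1 — Angular frequency: ω = 2π·f = 2π·36.4 = 228.7 rad/s.
Step 2 — Component impedances:
  R1: Z = R = 26.9 Ω
  R2: Z = R = 470 Ω
  C: Z = 1/(jωC) = -j/(ω·C) = 0 - j1.472e+05 Ω
Step 3 — Parallel branch: R2 || C = 1/(1/R2 + 1/C) = 470 - j1.5 Ω.
Step 4 — Series with R1: Z_total = R1 + (R2 || C) = 496.9 - j1.5 Ω = 496.9∠-0.2° Ω.

Z = 496.9 - j1.5 Ω = 496.9∠-0.2° Ω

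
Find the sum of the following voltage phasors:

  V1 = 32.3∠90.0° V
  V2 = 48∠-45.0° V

Step 1 — Convert each phasor to rectangular form:
  V1 = 32.3·(cos(90.0°) + j·sin(90.0°)) = 0 + j32.3 V
  V2 = 48·(cos(-45.0°) + j·sin(-45.0°)) = 33.94 - j33.94 V
Step 2 — Sum components: V_total = 33.94 - j1.641 V.
Step 3 — Convert to polar: |V_total| = 33.98 V, ∠V_total = -2.8°.

V_total = 33.98∠-2.8° V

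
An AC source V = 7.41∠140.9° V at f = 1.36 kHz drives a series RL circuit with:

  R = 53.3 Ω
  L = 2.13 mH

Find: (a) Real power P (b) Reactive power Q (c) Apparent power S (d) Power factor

Step 1 — Angular frequency: ω = 2π·f = 2π·1360 = 8545 rad/s.
Step 2 — Component impedances:
  R: Z = R = 53.3 Ω
  L: Z = jωL = j·8545·0.00213 = 0 + j18.2 Ω
Step 3 — Series combination: Z_total = R + L = 53.3 + j18.2 Ω = 56.32∠18.9° Ω.
Step 4 — Source phasor: V = 7.41∠140.9° V = -5.751 + j4.673 V.
Step 5 — Current: I = V / Z = -0.06981 + j0.1115 A = 0.1316∠122.0° A.
Step 6 — Complex power: S = V·I* = 0.9226 + j0.315 VA.
Step 7 — Real power: P = Re(S) = 0.9226 W.
Step 8 — Reactive power: Q = Im(S) = 0.315 VAR.
Step 9 — Apparent power: |S| = 0.9749 VA.
Step 10 — Power factor: PF = P/|S| = 0.9463 (lagging).

(a) P = 0.9226 W  (b) Q = 0.315 VAR  (c) S = 0.9749 VA  (d) PF = 0.9463 (lagging)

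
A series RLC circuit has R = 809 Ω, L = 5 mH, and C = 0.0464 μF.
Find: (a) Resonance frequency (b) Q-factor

Step 1 — Resonance condition Im(Z)=0 gives ω₀ = 1/√(LC).
Step 2 — ω₀ = 1/√(0.005·4.64e-08) = 6.565e+04 rad/s.
Step 3 — f₀ = ω₀/(2π) = 1.045e+04 Hz.
Step 4 — Series Q: Q = ω₀L/R = 6.565e+04·0.005/809 = 0.4058.

(a) f₀ = 1.045e+04 Hz  (b) Q = 0.4058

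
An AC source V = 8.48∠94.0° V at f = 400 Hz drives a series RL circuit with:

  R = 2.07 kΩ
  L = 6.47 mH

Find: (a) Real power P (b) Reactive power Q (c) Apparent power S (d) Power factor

Step 1 — Angular frequency: ω = 2π·f = 2π·400 = 2513 rad/s.
Step 2 — Component impedances:
  R: Z = R = 2070 Ω
  L: Z = jωL = j·2513·0.00647 = 0 + j16.26 Ω
Step 3 — Series combination: Z_total = R + L = 2070 + j16.26 Ω = 2070∠0.5° Ω.
Step 4 — Source phasor: V = 8.48∠94.0° V = -0.5915 + j8.459 V.
Step 5 — Current: I = V / Z = -0.0002536 + j0.004089 A = 0.004096∠93.5° A.
Step 6 — Complex power: S = V·I* = 0.03474 + j0.0002729 VA.
Step 7 — Real power: P = Re(S) = 0.03474 W.
Step 8 — Reactive power: Q = Im(S) = 0.0002729 VAR.
Step 9 — Apparent power: |S| = 0.03474 VA.
Step 10 — Power factor: PF = P/|S| = 1 (lagging).

(a) P = 0.03474 W  (b) Q = 0.0002729 VAR  (c) S = 0.03474 VA  (d) PF = 1 (lagging)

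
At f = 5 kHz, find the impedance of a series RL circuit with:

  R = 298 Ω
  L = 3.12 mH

Step 1 — Angular frequency: ω = 2π·f = 2π·5000 = 3.142e+04 rad/s.
Step 2 — Component impedances:
  R: Z = R = 298 Ω
  L: Z = jωL = j·3.142e+04·0.00312 = 0 + j98.02 Ω
Step 3 — Series combination: Z_total = R + L = 298 + j98.02 Ω = 313.7∠18.2° Ω.

Z = 298 + j98.02 Ω = 313.7∠18.2° Ω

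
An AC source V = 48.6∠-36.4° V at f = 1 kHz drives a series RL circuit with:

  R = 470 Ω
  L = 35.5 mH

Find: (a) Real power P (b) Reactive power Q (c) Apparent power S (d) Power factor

Step 1 — Angular frequency: ω = 2π·f = 2π·1000 = 6283 rad/s.
Step 2 — Component impedances:
  R: Z = R = 470 Ω
  L: Z = jωL = j·6283·0.0355 = 0 + j223.1 Ω
Step 3 — Series combination: Z_total = R + L = 470 + j223.1 Ω = 520.2∠25.4° Ω.
Step 4 — Source phasor: V = 48.6∠-36.4° V = 39.12 - j28.84 V.
Step 5 — Current: I = V / Z = 0.04416 - j0.08232 A = 0.09342∠-61.8° A.
Step 6 — Complex power: S = V·I* = 4.102 + j1.947 VA.
Step 7 — Real power: P = Re(S) = 4.102 W.
Step 8 — Reactive power: Q = Im(S) = 1.947 VAR.
Step 9 — Apparent power: |S| = 4.54 VA.
Step 10 — Power factor: PF = P/|S| = 0.9034 (lagging).

(a) P = 4.102 W  (b) Q = 1.947 VAR  (c) S = 4.54 VA  (d) PF = 0.9034 (lagging)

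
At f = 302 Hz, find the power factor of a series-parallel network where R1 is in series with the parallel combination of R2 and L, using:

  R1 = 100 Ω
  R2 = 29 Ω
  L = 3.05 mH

Step 1 — Angular frequency: ω = 2π·f = 2π·302 = 1898 rad/s.
Step 2 — Component impedances:
  R1: Z = R = 100 Ω
  R2: Z = R = 29 Ω
  L: Z = jωL = j·1898·0.00305 = 0 + j5.787 Ω
Step 3 — Parallel branch: R2 || L = 1/(1/R2 + 1/L) = 1.111 + j5.566 Ω.
Step 4 — Series with R1: Z_total = R1 + (R2 || L) = 101.1 + j5.566 Ω = 101.3∠3.2° Ω.
Step 5 — Power factor: PF = cos(φ) = Re(Z)/|Z| = 101.11/101.26 = 0.9985.
Step 6 — Type: Im(Z) = 5.566 ⇒ lagging (phase φ = 3.2°).

PF = 0.9985 (lagging, φ = 3.2°)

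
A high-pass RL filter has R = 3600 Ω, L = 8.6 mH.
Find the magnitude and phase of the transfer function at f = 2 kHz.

Step 1 — Angular frequency: ω = 2π·2000 = 1.257e+04 rad/s.
Step 2 — Transfer function: H(jω) = jωL/(R + jωL).
Step 3 — Numerator jωL = j·108.1; denominator R + jωL = 3600 + j108.1.
Step 4 — H = 0.0009004 + j0.02999.
Step 5 — Magnitude: |H| = 0.03001 (-30.5 dB); phase: φ = 88.3°.

|H| = 0.03001 (-30.5 dB), φ = 88.3°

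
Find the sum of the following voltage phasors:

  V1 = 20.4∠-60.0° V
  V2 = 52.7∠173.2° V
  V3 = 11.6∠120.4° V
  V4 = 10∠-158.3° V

Step 1 — Convert each phasor to rectangular form:
  V1 = 20.4·(cos(-60.0°) + j·sin(-60.0°)) = 10.2 - j17.67 V
  V2 = 52.7·(cos(173.2°) + j·sin(173.2°)) = -52.33 + j6.24 V
  V3 = 11.6·(cos(120.4°) + j·sin(120.4°)) = -5.87 + j10.01 V
  V4 = 10·(cos(-158.3°) + j·sin(-158.3°)) = -9.291 - j3.697 V
Step 2 — Sum components: V_total = -57.29 - j5.119 V.
Step 3 — Convert to polar: |V_total| = 57.52 V, ∠V_total = -174.9°.

V_total = 57.52∠-174.9° V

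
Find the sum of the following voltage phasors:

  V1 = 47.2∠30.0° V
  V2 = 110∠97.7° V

Step 1 — Convert each phasor to rectangular form:
  V1 = 47.2·(cos(30.0°) + j·sin(30.0°)) = 40.88 + j23.6 V
  V2 = 110·(cos(97.7°) + j·sin(97.7°)) = -14.74 + j109 V
Step 2 — Sum components: V_total = 26.14 + j132.6 V.
Step 3 — Convert to polar: |V_total| = 135.2 V, ∠V_total = 78.8°.

V_total = 135.2∠78.8° V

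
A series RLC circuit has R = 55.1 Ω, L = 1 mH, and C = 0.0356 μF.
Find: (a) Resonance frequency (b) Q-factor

Step 1 — Resonance condition Im(Z)=0 gives ω₀ = 1/√(LC).
Step 2 — ω₀ = 1/√(0.001·3.56e-08) = 1.676e+05 rad/s.
Step 3 — f₀ = ω₀/(2π) = 2.667e+04 Hz.
Step 4 — Series Q: Q = ω₀L/R = 1.676e+05·0.001/55.1 = 3.042.

(a) f₀ = 2.667e+04 Hz  (b) Q = 3.042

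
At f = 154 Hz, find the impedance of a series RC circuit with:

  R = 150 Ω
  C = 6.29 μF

Step 1 — Angular frequency: ω = 2π·f = 2π·154 = 967.6 rad/s.
Step 2 — Component impedances:
  R: Z = R = 150 Ω
  C: Z = 1/(jωC) = -j/(ω·C) = 0 - j164.3 Ω
Step 3 — Series combination: Z_total = R + C = 150 - j164.3 Ω = 222.5∠-47.6° Ω.

Z = 150 - j164.3 Ω = 222.5∠-47.6° Ω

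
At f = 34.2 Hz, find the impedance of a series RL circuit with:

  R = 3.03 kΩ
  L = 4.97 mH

Step 1 — Angular frequency: ω = 2π·f = 2π·34.2 = 214.9 rad/s.
Step 2 — Component impedances:
  R: Z = R = 3030 Ω
  L: Z = jωL = j·214.9·0.00497 = 0 + j1.068 Ω
Step 3 — Series combination: Z_total = R + L = 3030 + j1.068 Ω = 3030∠0.0° Ω.

Z = 3030 + j1.068 Ω = 3030∠0.0° Ω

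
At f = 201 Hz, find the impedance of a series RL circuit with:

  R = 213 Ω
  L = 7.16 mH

Step 1 — Angular frequency: ω = 2π·f = 2π·201 = 1263 rad/s.
Step 2 — Component impedances:
  R: Z = R = 213 Ω
  L: Z = jωL = j·1263·0.00716 = 0 + j9.043 Ω
Step 3 — Series combination: Z_total = R + L = 213 + j9.043 Ω = 213.2∠2.4° Ω.

Z = 213 + j9.043 Ω = 213.2∠2.4° Ω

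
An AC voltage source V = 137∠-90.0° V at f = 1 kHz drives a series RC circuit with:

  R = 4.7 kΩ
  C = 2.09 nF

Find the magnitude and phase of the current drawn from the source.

Step 1 — Angular frequency: ω = 2π·f = 2π·1000 = 6283 rad/s.
Step 2 — Component impedances:
  R: Z = R = 4700 Ω
  C: Z = 1/(jωC) = -j/(ω·C) = 0 - j7.615e+04 Ω
Step 3 — Series combination: Z_total = R + C = 4700 - j7.615e+04 Ω = 7.63e+04∠-86.5° Ω.
Step 4 — Source phasor: V = 137∠-90.0° V = 0 - j137 V.
Step 5 — Ohm's law: I = V / Z_total = (0 - j137) / (4700 - j7.615e+04) = 0.001792 - j0.0001106 A.
Step 6 — Convert to polar: |I| = 0.001796 A, ∠I = -3.5°.

I = 0.001796∠-3.5° A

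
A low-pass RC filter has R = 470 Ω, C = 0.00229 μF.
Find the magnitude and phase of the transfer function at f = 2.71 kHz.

Step 1 — Angular frequency: ω = 2π·2710 = 1.703e+04 rad/s.
Step 2 — Transfer function: H(jω) = 1/(1 + jωRC).
Step 3 — Denominator: 1 + jωRC = 1 + j·1.703e+04·470·2.29e-09 = 1 + j0.01833.
Step 4 — H = 0.9997 - j0.01832.
Step 5 — Magnitude: |H| = 0.9998 (-0.0 dB); phase: φ = -1.0°.

|H| = 0.9998 (-0.0 dB), φ = -1.0°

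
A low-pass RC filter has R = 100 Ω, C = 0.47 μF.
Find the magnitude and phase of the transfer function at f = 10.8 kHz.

Step 1 — Angular frequency: ω = 2π·1.08e+04 = 6.786e+04 rad/s.
Step 2 — Transfer function: H(jω) = 1/(1 + jωRC).
Step 3 — Denominator: 1 + jωRC = 1 + j·6.786e+04·100·4.7e-07 = 1 + j3.189.
Step 4 — H = 0.08951 - j0.2855.
Step 5 — Magnitude: |H| = 0.2992 (-10.5 dB); phase: φ = -72.6°.

|H| = 0.2992 (-10.5 dB), φ = -72.6°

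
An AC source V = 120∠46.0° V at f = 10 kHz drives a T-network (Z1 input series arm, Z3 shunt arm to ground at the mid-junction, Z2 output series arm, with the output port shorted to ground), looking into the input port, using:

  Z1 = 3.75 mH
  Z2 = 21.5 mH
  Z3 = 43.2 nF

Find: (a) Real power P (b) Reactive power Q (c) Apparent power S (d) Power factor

Step 1 — Angular frequency: ω = 2π·f = 2π·1e+04 = 6.283e+04 rad/s.
Step 2 — Component impedances:
  Z1: Z = jωL = j·6.283e+04·0.00375 = 0 + j235.6 Ω
  Z2: Z = jωL = j·6.283e+04·0.0215 = 0 + j1351 Ω
  Z3: Z = 1/(jωC) = -j/(ω·C) = 0 - j368.4 Ω
Step 3 — With the output port shorted to ground, the output series arm Z2 runs from the junction to ground; the shunt arm Z3 also runs from the junction to ground. They appear in parallel: Z3 || Z2 = 0 - j506.6 Ω.
Step 4 — Series with input arm Z1: Z_in = Z1 + (Z3 || Z2) = 0 - j270.9 Ω = 270.9∠-90.0° Ω.
Step 5 — Source phasor: V = 120∠46.0° V = 83.36 + j86.32 V.
Step 6 — Current: I = V / Z = -0.3186 + j0.3077 A = 0.4429∠136.0° A.
Step 7 — Complex power: S = V·I* = 0 - j53.15 VA.
Step 8 — Real power: P = Re(S) = 0 W.
Step 9 — Reactive power: Q = Im(S) = -53.15 VAR.
Step 10 — Apparent power: |S| = 53.15 VA.
Step 11 — Power factor: PF = P/|S| = 0 (leading).

(a) P = 0 W  (b) Q = -53.15 VAR  (c) S = 53.15 VA  (d) PF = 0 (leading)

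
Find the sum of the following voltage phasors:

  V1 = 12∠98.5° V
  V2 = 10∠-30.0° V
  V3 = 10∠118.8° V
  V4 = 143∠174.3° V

Step 1 — Convert each phasor to rectangular form:
  V1 = 12·(cos(98.5°) + j·sin(98.5°)) = -1.774 + j11.87 V
  V2 = 10·(cos(-30.0°) + j·sin(-30.0°)) = 8.66 - j5 V
  V3 = 10·(cos(118.8°) + j·sin(118.8°)) = -4.818 + j8.763 V
  V4 = 143·(cos(174.3°) + j·sin(174.3°)) = -142.3 + j14.2 V
Step 2 — Sum components: V_total = -140.2 + j29.83 V.
Step 3 — Convert to polar: |V_total| = 143.4 V, ∠V_total = 168.0°.

V_total = 143.4∠168.0° V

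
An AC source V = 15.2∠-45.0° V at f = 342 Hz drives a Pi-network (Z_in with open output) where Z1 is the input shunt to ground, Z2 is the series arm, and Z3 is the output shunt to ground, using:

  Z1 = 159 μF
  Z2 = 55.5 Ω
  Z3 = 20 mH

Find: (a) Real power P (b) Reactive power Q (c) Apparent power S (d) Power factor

Step 1 — Angular frequency: ω = 2π·f = 2π·342 = 2149 rad/s.
Step 2 — Component impedances:
  Z1: Z = 1/(jωC) = -j/(ω·C) = 0 - j2.927 Ω
  Z2: Z = R = 55.5 Ω
  Z3: Z = jωL = j·2149·0.02 = 0 + j42.98 Ω
Step 3 — With open output, the series arm Z2 and the output shunt Z3 appear in series to ground: Z2 + Z3 = 55.5 + j42.98 Ω.
Step 4 — Parallel with input shunt Z1: Z_in = Z1 || (Z2 + Z3) = 0.1015 - j3 Ω = 3.002∠-88.1° Ω.
Step 5 — Source phasor: V = 15.2∠-45.0° V = 10.75 - j10.75 V.
Step 6 — Current: I = V / Z = 3.7 + j3.457 A = 5.064∠43.1° A.
Step 7 — Complex power: S = V·I* = 2.602 - j76.92 VA.
Step 8 — Real power: P = Re(S) = 2.602 W.
Step 9 — Reactive power: Q = Im(S) = -76.92 VAR.
Step 10 — Apparent power: |S| = 76.97 VA.
Step 11 — Power factor: PF = P/|S| = 0.03381 (leading).

(a) P = 2.602 W  (b) Q = -76.92 VAR  (c) S = 76.97 VA  (d) PF = 0.03381 (leading)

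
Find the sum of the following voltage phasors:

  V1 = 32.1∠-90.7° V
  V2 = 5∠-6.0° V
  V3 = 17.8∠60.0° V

Step 1 — Convert each phasor to rectangular form:
  V1 = 32.1·(cos(-90.7°) + j·sin(-90.7°)) = -0.3922 - j32.1 V
  V2 = 5·(cos(-6.0°) + j·sin(-6.0°)) = 4.973 - j0.5226 V
  V3 = 17.8·(cos(60.0°) + j·sin(60.0°)) = 8.9 + j15.42 V
Step 2 — Sum components: V_total = 13.48 - j17.2 V.
Step 3 — Convert to polar: |V_total| = 21.86 V, ∠V_total = -51.9°.

V_total = 21.86∠-51.9° V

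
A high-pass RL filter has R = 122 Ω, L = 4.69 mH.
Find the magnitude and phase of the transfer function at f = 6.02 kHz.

Step 1 — Angular frequency: ω = 2π·6020 = 3.782e+04 rad/s.
Step 2 — Transfer function: H(jω) = jωL/(R + jωL).
Step 3 — Numerator jωL = j·177.4; denominator R + jωL = 122 + j177.4.
Step 4 — H = 0.6789 + j0.4669.
Step 5 — Magnitude: |H| = 0.824 (-1.7 dB); phase: φ = 34.5°.

|H| = 0.824 (-1.7 dB), φ = 34.5°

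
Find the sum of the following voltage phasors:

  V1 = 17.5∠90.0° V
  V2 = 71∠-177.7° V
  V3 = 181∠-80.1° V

Step 1 — Convert each phasor to rectangular form:
  V1 = 17.5·(cos(90.0°) + j·sin(90.0°)) = 0 + j17.5 V
  V2 = 71·(cos(-177.7°) + j·sin(-177.7°)) = -70.94 - j2.849 V
  V3 = 181·(cos(-80.1°) + j·sin(-80.1°)) = 31.12 - j178.3 V
Step 2 — Sum components: V_total = -39.82 - j163.7 V.
Step 3 — Convert to polar: |V_total| = 168.4 V, ∠V_total = -103.7°.

V_total = 168.4∠-103.7° V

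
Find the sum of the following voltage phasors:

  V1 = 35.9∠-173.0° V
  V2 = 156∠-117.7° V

Step 1 — Convert each phasor to rectangular form:
  V1 = 35.9·(cos(-173.0°) + j·sin(-173.0°)) = -35.63 - j4.375 V
  V2 = 156·(cos(-117.7°) + j·sin(-117.7°)) = -72.52 - j138.1 V
Step 2 — Sum components: V_total = -108.1 - j142.5 V.
Step 3 — Convert to polar: |V_total| = 178.9 V, ∠V_total = -127.2°.

V_total = 178.9∠-127.2° V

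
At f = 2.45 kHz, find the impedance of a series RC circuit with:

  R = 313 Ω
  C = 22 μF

Step 1 — Angular frequency: ω = 2π·f = 2π·2450 = 1.539e+04 rad/s.
Step 2 — Component impedances:
  R: Z = R = 313 Ω
  C: Z = 1/(jωC) = -j/(ω·C) = 0 - j2.953 Ω
Step 3 — Series combination: Z_total = R + C = 313 - j2.953 Ω = 313∠-0.5° Ω.

Z = 313 - j2.953 Ω = 313∠-0.5° Ω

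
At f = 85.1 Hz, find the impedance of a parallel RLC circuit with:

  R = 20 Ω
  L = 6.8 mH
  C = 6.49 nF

Step 1 — Angular frequency: ω = 2π·f = 2π·85.1 = 534.7 rad/s.
Step 2 — Component impedances:
  R: Z = R = 20 Ω
  L: Z = jωL = j·534.7·0.0068 = 0 + j3.636 Ω
  C: Z = 1/(jωC) = -j/(ω·C) = 0 - j2.882e+05 Ω
Step 3 — Parallel combination: 1/Z_total = 1/R + 1/L + 1/C; Z_total = 0.6399 + j3.52 Ω = 3.577∠79.7° Ω.

Z = 0.6399 + j3.52 Ω = 3.577∠79.7° Ω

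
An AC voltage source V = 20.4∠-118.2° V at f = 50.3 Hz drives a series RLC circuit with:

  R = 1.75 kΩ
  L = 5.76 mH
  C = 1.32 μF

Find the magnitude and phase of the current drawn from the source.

Step 1 — Angular frequency: ω = 2π·f = 2π·50.3 = 316 rad/s.
Step 2 — Component impedances:
  R: Z = R = 1750 Ω
  L: Z = jωL = j·316·0.00576 = 0 + j1.82 Ω
  C: Z = 1/(jωC) = -j/(ω·C) = 0 - j2397 Ω
Step 3 — Series combination: Z_total = R + L + C = 1750 - j2395 Ω = 2966∠-53.8° Ω.
Step 4 — Source phasor: V = 20.4∠-118.2° V = -9.64 - j17.98 V.
Step 5 — Ohm's law: I = V / Z_total = (-9.64 - j17.98) / (1750 - j2395) = 0.002977 - j0.006199 A.
Step 6 — Convert to polar: |I| = 0.006877 A, ∠I = -64.4°.

I = 0.006877∠-64.4° A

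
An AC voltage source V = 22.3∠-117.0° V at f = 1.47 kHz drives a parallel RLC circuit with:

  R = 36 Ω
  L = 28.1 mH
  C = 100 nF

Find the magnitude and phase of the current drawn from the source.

Step 1 — Angular frequency: ω = 2π·f = 2π·1470 = 9236 rad/s.
Step 2 — Component impedances:
  R: Z = R = 36 Ω
  L: Z = jωL = j·9236·0.0281 = 0 + j259.5 Ω
  C: Z = 1/(jωC) = -j/(ω·C) = 0 - j1083 Ω
Step 3 — Parallel combination: 1/Z_total = 1/R + 1/L + 1/C; Z_total = 35.6 + j3.755 Ω = 35.8∠6.0° Ω.
Step 4 — Source phasor: V = 22.3∠-117.0° V = -10.12 - j19.87 V.
Step 5 — Ohm's law: I = V / Z_total = (-10.12 - j19.87) / (35.6 + j3.755) = -0.3394 - j0.5223 A.
Step 6 — Convert to polar: |I| = 0.6229 A, ∠I = -123.0°.

I = 0.6229∠-123.0° A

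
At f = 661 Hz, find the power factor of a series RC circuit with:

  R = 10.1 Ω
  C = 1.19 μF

Step 1 — Angular frequency: ω = 2π·f = 2π·661 = 4153 rad/s.
Step 2 — Component impedances:
  R: Z = R = 10.1 Ω
  C: Z = 1/(jωC) = -j/(ω·C) = 0 - j202.3 Ω
Step 3 — Series combination: Z_total = R + C = 10.1 - j202.3 Ω = 202.6∠-87.1° Ω.
Step 4 — Power factor: PF = cos(φ) = Re(Z)/|Z| = 10.1/202.587 = 0.04986.
Step 5 — Type: Im(Z) = -202.3 ⇒ leading (phase φ = -87.1°).

PF = 0.04986 (leading, φ = -87.1°)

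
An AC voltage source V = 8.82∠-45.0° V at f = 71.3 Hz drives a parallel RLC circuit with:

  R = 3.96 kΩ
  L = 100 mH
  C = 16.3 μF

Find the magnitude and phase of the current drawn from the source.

Step 1 — Angular frequency: ω = 2π·f = 2π·71.3 = 448 rad/s.
Step 2 — Component impedances:
  R: Z = R = 3960 Ω
  L: Z = jωL = j·448·0.1 = 0 + j44.8 Ω
  C: Z = 1/(jωC) = -j/(ω·C) = 0 - j136.9 Ω
Step 3 — Parallel combination: 1/Z_total = 1/R + 1/L + 1/C; Z_total = 1.119 + j66.56 Ω = 66.57∠89.0° Ω.
Step 4 — Source phasor: V = 8.82∠-45.0° V = 6.237 - j6.237 V.
Step 5 — Ohm's law: I = V / Z_total = (6.237 - j6.237) / (1.119 + j66.56) = -0.0921 - j0.09525 A.
Step 6 — Convert to polar: |I| = 0.1325 A, ∠I = -134.0°.

I = 0.1325∠-134.0° A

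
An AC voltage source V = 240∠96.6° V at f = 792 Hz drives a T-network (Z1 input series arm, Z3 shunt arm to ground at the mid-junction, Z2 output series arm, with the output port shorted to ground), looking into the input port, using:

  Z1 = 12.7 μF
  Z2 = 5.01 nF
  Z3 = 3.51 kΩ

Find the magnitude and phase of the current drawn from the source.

Step 1 — Angular frequency: ω = 2π·f = 2π·792 = 4976 rad/s.
Step 2 — Component impedances:
  Z1: Z = 1/(jωC) = -j/(ω·C) = 0 - j15.82 Ω
  Z2: Z = 1/(jωC) = -j/(ω·C) = 0 - j4.011e+04 Ω
  Z3: Z = R = 3510 Ω
Step 3 — With the output port shorted to ground, the output series arm Z2 runs from the junction to ground; the shunt arm Z3 also runs from the junction to ground. They appear in parallel: Z3 || Z2 = 3483 - j304.8 Ω.
Step 4 — Series with input arm Z1: Z_in = Z1 + (Z3 || Z2) = 3483 - j320.6 Ω = 3498∠-5.3° Ω.
Step 5 — Source phasor: V = 240∠96.6° V = -27.58 + j238.4 V.
Step 6 — Ohm's law: I = V / Z_total = (-27.58 + j238.4) / (3483 - j320.6) = -0.0141 + j0.06715 A.
Step 7 — Convert to polar: |I| = 0.06861 A, ∠I = 101.9°.

I = 0.06861∠101.9° A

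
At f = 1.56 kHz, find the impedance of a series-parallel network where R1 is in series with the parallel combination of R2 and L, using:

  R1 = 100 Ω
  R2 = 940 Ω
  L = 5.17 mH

Step 1 — Angular frequency: ω = 2π·f = 2π·1560 = 9802 rad/s.
Step 2 — Component impedances:
  R1: Z = R = 100 Ω
  R2: Z = R = 940 Ω
  L: Z = jωL = j·9802·0.00517 = 0 + j50.68 Ω
Step 3 — Parallel branch: R2 || L = 1/(1/R2 + 1/L) = 2.724 + j50.53 Ω.
Step 4 — Series with R1: Z_total = R1 + (R2 || L) = 102.7 + j50.53 Ω = 114.5∠26.2° Ω.

Z = 102.7 + j50.53 Ω = 114.5∠26.2° Ω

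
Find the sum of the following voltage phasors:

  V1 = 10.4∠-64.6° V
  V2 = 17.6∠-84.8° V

Step 1 — Convert each phasor to rectangular form:
  V1 = 10.4·(cos(-64.6°) + j·sin(-64.6°)) = 4.461 - j9.395 V
  V2 = 17.6·(cos(-84.8°) + j·sin(-84.8°)) = 1.595 - j17.53 V
Step 2 — Sum components: V_total = 6.056 - j26.92 V.
Step 3 — Convert to polar: |V_total| = 27.59 V, ∠V_total = -77.3°.

V_total = 27.59∠-77.3° V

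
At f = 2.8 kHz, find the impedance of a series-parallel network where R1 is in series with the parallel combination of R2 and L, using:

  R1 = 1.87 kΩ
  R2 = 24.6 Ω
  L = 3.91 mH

Step 1 — Angular frequency: ω = 2π·f = 2π·2800 = 1.759e+04 rad/s.
Step 2 — Component impedances:
  R1: Z = R = 1870 Ω
  R2: Z = R = 24.6 Ω
  L: Z = jωL = j·1.759e+04·0.00391 = 0 + j68.79 Ω
Step 3 — Parallel branch: R2 || L = 1/(1/R2 + 1/L) = 21.81 + j7.8 Ω.
Step 4 — Series with R1: Z_total = R1 + (R2 || L) = 1892 + j7.8 Ω = 1892∠0.2° Ω.

Z = 1892 + j7.8 Ω = 1892∠0.2° Ω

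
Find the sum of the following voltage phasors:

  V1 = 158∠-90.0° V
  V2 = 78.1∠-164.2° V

Step 1 — Convert each phasor to rectangular form:
  V1 = 158·(cos(-90.0°) + j·sin(-90.0°)) = 0 - j158 V
  V2 = 78.1·(cos(-164.2°) + j·sin(-164.2°)) = -75.15 - j21.27 V
Step 2 — Sum components: V_total = -75.15 - j179.3 V.
Step 3 — Convert to polar: |V_total| = 194.4 V, ∠V_total = -112.7°.

V_total = 194.4∠-112.7° V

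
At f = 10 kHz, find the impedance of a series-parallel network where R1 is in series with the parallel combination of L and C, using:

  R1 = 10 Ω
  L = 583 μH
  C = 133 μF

Step 1 — Angular frequency: ω = 2π·f = 2π·1e+04 = 6.283e+04 rad/s.
Step 2 — Component impedances:
  R1: Z = R = 10 Ω
  L: Z = jωL = j·6.283e+04·0.000583 = 0 + j36.63 Ω
  C: Z = 1/(jωC) = -j/(ω·C) = 0 - j0.1197 Ω
Step 3 — Parallel branch: L || C = 1/(1/L + 1/C) = 0 - j0.1201 Ω.
Step 4 — Series with R1: Z_total = R1 + (L || C) = 10 - j0.1201 Ω = 10∠-0.7° Ω.

Z = 10 - j0.1201 Ω = 10∠-0.7° Ω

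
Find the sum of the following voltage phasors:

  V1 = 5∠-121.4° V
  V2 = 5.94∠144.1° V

Step 1 — Convert each phasor to rectangular form:
  V1 = 5·(cos(-121.4°) + j·sin(-121.4°)) = -2.605 - j4.268 V
  V2 = 5.94·(cos(144.1°) + j·sin(144.1°)) = -4.812 + j3.483 V
Step 2 — Sum components: V_total = -7.417 - j0.7847 V.
Step 3 — Convert to polar: |V_total| = 7.458 V, ∠V_total = -174.0°.

V_total = 7.458∠-174.0° V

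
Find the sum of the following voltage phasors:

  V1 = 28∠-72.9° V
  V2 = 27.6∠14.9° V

Step 1 — Convert each phasor to rectangular form:
  V1 = 28·(cos(-72.9°) + j·sin(-72.9°)) = 8.233 - j26.76 V
  V2 = 27.6·(cos(14.9°) + j·sin(14.9°)) = 26.67 + j7.097 V
Step 2 — Sum components: V_total = 34.91 - j19.67 V.
Step 3 — Convert to polar: |V_total| = 40.06 V, ∠V_total = -29.4°.

V_total = 40.06∠-29.4° V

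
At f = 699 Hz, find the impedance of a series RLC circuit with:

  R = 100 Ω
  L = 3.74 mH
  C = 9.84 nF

Step 1 — Angular frequency: ω = 2π·f = 2π·699 = 4392 rad/s.
Step 2 — Component impedances:
  R: Z = R = 100 Ω
  L: Z = jωL = j·4392·0.00374 = 0 + j16.43 Ω
  C: Z = 1/(jωC) = -j/(ω·C) = 0 - j2.314e+04 Ω
Step 3 — Series combination: Z_total = R + L + C = 100 - j2.312e+04 Ω = 2.312e+04∠-89.8° Ω.

Z = 100 - j2.312e+04 Ω = 2.312e+04∠-89.8° Ω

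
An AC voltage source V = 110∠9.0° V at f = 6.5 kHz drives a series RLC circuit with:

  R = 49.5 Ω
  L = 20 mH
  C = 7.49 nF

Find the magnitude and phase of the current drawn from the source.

Step 1 — Angular frequency: ω = 2π·f = 2π·6500 = 4.084e+04 rad/s.
Step 2 — Component impedances:
  R: Z = R = 49.5 Ω
  L: Z = jωL = j·4.084e+04·0.02 = 0 + j816.8 Ω
  C: Z = 1/(jωC) = -j/(ω·C) = 0 - j3269 Ω
Step 3 — Series combination: Z_total = R + L + C = 49.5 - j2452 Ω = 2453∠-88.8° Ω.
Step 4 — Source phasor: V = 110∠9.0° V = 108.6 + j17.21 V.
Step 5 — Ohm's law: I = V / Z_total = (108.6 + j17.21) / (49.5 - j2452) = -0.00612 + j0.04443 A.
Step 6 — Convert to polar: |I| = 0.04485 A, ∠I = 97.8°.

I = 0.04485∠97.8° A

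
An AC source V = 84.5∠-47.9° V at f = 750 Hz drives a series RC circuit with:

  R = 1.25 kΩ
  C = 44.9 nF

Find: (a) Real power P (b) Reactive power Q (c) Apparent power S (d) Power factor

Step 1 — Angular frequency: ω = 2π·f = 2π·750 = 4712 rad/s.
Step 2 — Component impedances:
  R: Z = R = 1250 Ω
  C: Z = 1/(jωC) = -j/(ω·C) = 0 - j4726 Ω
Step 3 — Series combination: Z_total = R + C = 1250 - j4726 Ω = 4889∠-75.2° Ω.
Step 4 — Source phasor: V = 84.5∠-47.9° V = 56.65 - j62.7 V.
Step 5 — Current: I = V / Z = 0.01536 + j0.007924 A = 0.01728∠27.3° A.
Step 6 — Complex power: S = V·I* = 0.3735 - j1.412 VA.
Step 7 — Real power: P = Re(S) = 0.3735 W.
Step 8 — Reactive power: Q = Im(S) = -1.412 VAR.
Step 9 — Apparent power: |S| = 1.461 VA.
Step 10 — Power factor: PF = P/|S| = 0.2557 (leading).

(a) P = 0.3735 W  (b) Q = -1.412 VAR  (c) S = 1.461 VA  (d) PF = 0.2557 (leading)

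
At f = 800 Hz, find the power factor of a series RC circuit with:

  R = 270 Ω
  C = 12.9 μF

Step 1 — Angular frequency: ω = 2π·f = 2π·800 = 5027 rad/s.
Step 2 — Component impedances:
  R: Z = R = 270 Ω
  C: Z = 1/(jωC) = -j/(ω·C) = 0 - j15.42 Ω
Step 3 — Series combination: Z_total = R + C = 270 - j15.42 Ω = 270.4∠-3.3° Ω.
Step 4 — Power factor: PF = cos(φ) = Re(Z)/|Z| = 270/270.44 = 0.9984.
Step 5 — Type: Im(Z) = -15.42 ⇒ leading (phase φ = -3.3°).

PF = 0.9984 (leading, φ = -3.3°)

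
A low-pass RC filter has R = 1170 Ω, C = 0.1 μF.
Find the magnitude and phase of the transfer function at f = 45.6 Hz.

Step 1 — Angular frequency: ω = 2π·45.6 = 286.5 rad/s.
Step 2 — Transfer function: H(jω) = 1/(1 + jωRC).
Step 3 — Denominator: 1 + jωRC = 1 + j·286.5·1170·1e-07 = 1 + j0.03352.
Step 4 — H = 0.9989 - j0.03348.
Step 5 — Magnitude: |H| = 0.9994 (-0.0 dB); phase: φ = -1.9°.

|H| = 0.9994 (-0.0 dB), φ = -1.9°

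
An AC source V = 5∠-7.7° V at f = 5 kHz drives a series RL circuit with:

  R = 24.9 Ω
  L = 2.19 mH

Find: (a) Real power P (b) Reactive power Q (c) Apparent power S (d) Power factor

Step 1 — Angular frequency: ω = 2π·f = 2π·5000 = 3.142e+04 rad/s.
Step 2 — Component impedances:
  R: Z = R = 24.9 Ω
  L: Z = jωL = j·3.142e+04·0.00219 = 0 + j68.8 Ω
Step 3 — Series combination: Z_total = R + L = 24.9 + j68.8 Ω = 73.17∠70.1° Ω.
Step 4 — Source phasor: V = 5∠-7.7° V = 4.955 - j0.6699 V.
Step 5 — Current: I = V / Z = 0.01444 - j0.06679 A = 0.06834∠-77.8° A.
Step 6 — Complex power: S = V·I* = 0.1163 + j0.3213 VA.
Step 7 — Real power: P = Re(S) = 0.1163 W.
Step 8 — Reactive power: Q = Im(S) = 0.3213 VAR.
Step 9 — Apparent power: |S| = 0.3417 VA.
Step 10 — Power factor: PF = P/|S| = 0.3403 (lagging).

(a) P = 0.1163 W  (b) Q = 0.3213 VAR  (c) S = 0.3417 VA  (d) PF = 0.3403 (lagging)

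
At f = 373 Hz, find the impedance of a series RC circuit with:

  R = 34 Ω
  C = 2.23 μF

Step 1 — Angular frequency: ω = 2π·f = 2π·373 = 2344 rad/s.
Step 2 — Component impedances:
  R: Z = R = 34 Ω
  C: Z = 1/(jωC) = -j/(ω·C) = 0 - j191.3 Ω
Step 3 — Series combination: Z_total = R + C = 34 - j191.3 Ω = 194.3∠-79.9° Ω.

Z = 34 - j191.3 Ω = 194.3∠-79.9° Ω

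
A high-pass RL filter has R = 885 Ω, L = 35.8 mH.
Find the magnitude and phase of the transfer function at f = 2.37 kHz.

Step 1 — Angular frequency: ω = 2π·2370 = 1.489e+04 rad/s.
Step 2 — Transfer function: H(jω) = jωL/(R + jωL).
Step 3 — Numerator jωL = j·533.1; denominator R + jωL = 885 + j533.1.
Step 4 — H = 0.2662 + j0.442.
Step 5 — Magnitude: |H| = 0.516 (-5.7 dB); phase: φ = 58.9°.

|H| = 0.516 (-5.7 dB), φ = 58.9°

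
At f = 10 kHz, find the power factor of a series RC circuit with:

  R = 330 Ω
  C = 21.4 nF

Step 1 — Angular frequency: ω = 2π·f = 2π·1e+04 = 6.283e+04 rad/s.
Step 2 — Component impedances:
  R: Z = R = 330 Ω
  C: Z = 1/(jωC) = -j/(ω·C) = 0 - j743.7 Ω
Step 3 — Series combination: Z_total = R + C = 330 - j743.7 Ω = 813.6∠-66.1° Ω.
Step 4 — Power factor: PF = cos(φ) = Re(Z)/|Z| = 330/813.6 = 0.4056.
Step 5 — Type: Im(Z) = -743.7 ⇒ leading (phase φ = -66.1°).

PF = 0.4056 (leading, φ = -66.1°)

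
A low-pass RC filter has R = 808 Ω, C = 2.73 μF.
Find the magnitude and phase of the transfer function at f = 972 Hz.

Step 1 — Angular frequency: ω = 2π·972 = 6107 rad/s.
Step 2 — Transfer function: H(jω) = 1/(1 + jωRC).
Step 3 — Denominator: 1 + jωRC = 1 + j·6107·808·2.73e-06 = 1 + j13.47.
Step 4 — H = 0.00548 - j0.07382.
Step 5 — Magnitude: |H| = 0.07403 (-22.6 dB); phase: φ = -85.8°.

|H| = 0.07403 (-22.6 dB), φ = -85.8°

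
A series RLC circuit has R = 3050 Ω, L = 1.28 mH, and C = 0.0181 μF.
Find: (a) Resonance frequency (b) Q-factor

Step 1 — Resonance condition Im(Z)=0 gives ω₀ = 1/√(LC).
Step 2 — ω₀ = 1/√(0.00128·1.81e-08) = 2.078e+05 rad/s.
Step 3 — f₀ = ω₀/(2π) = 3.307e+04 Hz.
Step 4 — Series Q: Q = ω₀L/R = 2.078e+05·0.00128/3050 = 0.08719.

(a) f₀ = 3.307e+04 Hz  (b) Q = 0.08719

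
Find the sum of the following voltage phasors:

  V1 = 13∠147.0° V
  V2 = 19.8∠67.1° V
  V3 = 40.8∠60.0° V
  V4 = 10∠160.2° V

Step 1 — Convert each phasor to rectangular form:
  V1 = 13·(cos(147.0°) + j·sin(147.0°)) = -10.9 + j7.08 V
  V2 = 19.8·(cos(67.1°) + j·sin(67.1°)) = 7.705 + j18.24 V
  V3 = 40.8·(cos(60.0°) + j·sin(60.0°)) = 20.4 + j35.33 V
  V4 = 10·(cos(160.2°) + j·sin(160.2°)) = -9.409 + j3.387 V
Step 2 — Sum components: V_total = 7.793 + j64.04 V.
Step 3 — Convert to polar: |V_total| = 64.51 V, ∠V_total = 83.1°.

V_total = 64.51∠83.1° V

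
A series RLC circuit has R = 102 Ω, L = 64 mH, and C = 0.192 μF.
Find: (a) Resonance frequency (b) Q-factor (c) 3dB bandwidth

Step 1 — Resonance condition Im(Z)=0 gives ω₀ = 1/√(LC).
Step 2 — ω₀ = 1/√(0.064·1.92e-07) = 9021 rad/s.
Step 3 — f₀ = ω₀/(2π) = 1436 Hz.
Step 4 — Series Q: Q = ω₀L/R = 9021·0.064/102 = 5.66.
Step 5 — 3dB bandwidth: Δω = ω₀/Q = 1594 rad/s; BW = Δω/(2π) = 253.7 Hz.

(a) f₀ = 1436 Hz  (b) Q = 5.66  (c) BW = 253.7 Hz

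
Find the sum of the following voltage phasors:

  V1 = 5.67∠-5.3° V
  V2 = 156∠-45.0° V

Step 1 — Convert each phasor to rectangular form:
  V1 = 5.67·(cos(-5.3°) + j·sin(-5.3°)) = 5.646 - j0.5237 V
  V2 = 156·(cos(-45.0°) + j·sin(-45.0°)) = 110.3 - j110.3 V
Step 2 — Sum components: V_total = 116 - j110.8 V.
Step 3 — Convert to polar: |V_total| = 160.4 V, ∠V_total = -43.7°.

V_total = 160.4∠-43.7° V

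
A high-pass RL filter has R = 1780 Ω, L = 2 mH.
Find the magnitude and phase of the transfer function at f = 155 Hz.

Step 1 — Angular frequency: ω = 2π·155 = 973.9 rad/s.
Step 2 — Transfer function: H(jω) = jωL/(R + jωL).
Step 3 — Numerator jωL = j·1.948; denominator R + jωL = 1780 + j1.948.
Step 4 — H = 1.197e-06 + j0.001094.
Step 5 — Magnitude: |H| = 0.001094 (-59.2 dB); phase: φ = 89.9°.

|H| = 0.001094 (-59.2 dB), φ = 89.9°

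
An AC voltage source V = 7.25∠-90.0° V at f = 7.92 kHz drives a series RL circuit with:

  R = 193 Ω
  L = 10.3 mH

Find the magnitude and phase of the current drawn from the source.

Step 1 — Angular frequency: ω = 2π·f = 2π·7920 = 4.976e+04 rad/s.
Step 2 — Component impedances:
  R: Z = R = 193 Ω
  L: Z = jωL = j·4.976e+04·0.0103 = 0 + j512.6 Ω
Step 3 — Series combination: Z_total = R + L = 193 + j512.6 Ω = 547.7∠69.4° Ω.
Step 4 — Source phasor: V = 7.25∠-90.0° V = 0 - j7.25 V.
Step 5 — Ohm's law: I = V / Z_total = (0 - j7.25) / (193 + j512.6) = -0.01239 - j0.004665 A.
Step 6 — Convert to polar: |I| = 0.01324 A, ∠I = -159.4°.

I = 0.01324∠-159.4° A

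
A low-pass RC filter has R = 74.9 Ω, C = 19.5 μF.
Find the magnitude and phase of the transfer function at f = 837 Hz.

Step 1 — Angular frequency: ω = 2π·837 = 5259 rad/s.
Step 2 — Transfer function: H(jω) = 1/(1 + jωRC).
Step 3 — Denominator: 1 + jωRC = 1 + j·5259·74.9·1.95e-05 = 1 + j7.681.
Step 4 — H = 0.01667 - j0.128.
Step 5 — Magnitude: |H| = 0.1291 (-17.8 dB); phase: φ = -82.6°.

|H| = 0.1291 (-17.8 dB), φ = -82.6°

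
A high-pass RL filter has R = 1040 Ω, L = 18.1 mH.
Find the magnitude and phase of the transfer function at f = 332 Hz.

Step 1 — Angular frequency: ω = 2π·332 = 2086 rad/s.
Step 2 — Transfer function: H(jω) = jωL/(R + jωL).
Step 3 — Numerator jωL = j·37.76; denominator R + jωL = 1040 + j37.76.
Step 4 — H = 0.001316 + j0.03626.
Step 5 — Magnitude: |H| = 0.03628 (-28.8 dB); phase: φ = 87.9°.

|H| = 0.03628 (-28.8 dB), φ = 87.9°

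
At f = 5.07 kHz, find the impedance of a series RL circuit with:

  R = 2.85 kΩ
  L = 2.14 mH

Step 1 — Angular frequency: ω = 2π·f = 2π·5070 = 3.186e+04 rad/s.
Step 2 — Component impedances:
  R: Z = R = 2850 Ω
  L: Z = jωL = j·3.186e+04·0.00214 = 0 + j68.17 Ω
Step 3 — Series combination: Z_total = R + L = 2850 + j68.17 Ω = 2851∠1.4° Ω.

Z = 2850 + j68.17 Ω = 2851∠1.4° Ω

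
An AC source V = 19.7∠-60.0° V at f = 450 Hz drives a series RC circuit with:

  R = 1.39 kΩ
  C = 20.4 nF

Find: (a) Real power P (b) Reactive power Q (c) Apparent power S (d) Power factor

Step 1 — Angular frequency: ω = 2π·f = 2π·450 = 2827 rad/s.
Step 2 — Component impedances:
  R: Z = R = 1390 Ω
  C: Z = 1/(jωC) = -j/(ω·C) = 0 - j1.734e+04 Ω
Step 3 — Series combination: Z_total = R + C = 1390 - j1.734e+04 Ω = 1.739e+04∠-85.4° Ω.
Step 4 — Source phasor: V = 19.7∠-60.0° V = 9.85 - j17.06 V.
Step 5 — Current: I = V / Z = 0.001023 + j0.0004861 A = 0.001133∠25.4° A.
Step 6 — Complex power: S = V·I* = 0.001783 - j0.02224 VA.
Step 7 — Real power: P = Re(S) = 0.001783 W.
Step 8 — Reactive power: Q = Im(S) = -0.02224 VAR.
Step 9 — Apparent power: |S| = 0.02231 VA.
Step 10 — Power factor: PF = P/|S| = 0.07992 (leading).

(a) P = 0.001783 W  (b) Q = -0.02224 VAR  (c) S = 0.02231 VA  (d) PF = 0.07992 (leading)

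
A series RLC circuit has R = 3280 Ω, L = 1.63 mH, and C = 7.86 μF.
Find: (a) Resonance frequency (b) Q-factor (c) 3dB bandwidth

Step 1 — Resonance condition Im(Z)=0 gives ω₀ = 1/√(LC).
Step 2 — ω₀ = 1/√(0.00163·7.86e-06) = 8835 rad/s.
Step 3 — f₀ = ω₀/(2π) = 1406 Hz.
Step 4 — Series Q: Q = ω₀L/R = 8835·0.00163/3280 = 0.00439.
Step 5 — 3dB bandwidth: Δω = ω₀/Q = 2.012e+06 rad/s; BW = Δω/(2π) = 3.203e+05 Hz.

(a) f₀ = 1406 Hz  (b) Q = 0.00439  (c) BW = 3.203e+05 Hz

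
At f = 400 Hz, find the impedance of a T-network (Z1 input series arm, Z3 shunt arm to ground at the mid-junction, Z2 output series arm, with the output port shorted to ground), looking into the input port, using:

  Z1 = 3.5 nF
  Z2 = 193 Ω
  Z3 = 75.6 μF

Step 1 — Angular frequency: ω = 2π·f = 2π·400 = 2513 rad/s.
Step 2 — Component impedances:
  Z1: Z = 1/(jωC) = -j/(ω·C) = 0 - j1.137e+05 Ω
  Z2: Z = R = 193 Ω
  Z3: Z = 1/(jωC) = -j/(ω·C) = 0 - j5.263 Ω
Step 3 — With the output port shorted to ground, the output series arm Z2 runs from the junction to ground; the shunt arm Z3 also runs from the junction to ground. They appear in parallel: Z3 || Z2 = 0.1434 - j5.259 Ω.
Step 4 — Series with input arm Z1: Z_in = Z1 + (Z3 || Z2) = 0.1434 - j1.137e+05 Ω = 1.137e+05∠-90.0° Ω.

Z = 0.1434 - j1.137e+05 Ω = 1.137e+05∠-90.0° Ω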